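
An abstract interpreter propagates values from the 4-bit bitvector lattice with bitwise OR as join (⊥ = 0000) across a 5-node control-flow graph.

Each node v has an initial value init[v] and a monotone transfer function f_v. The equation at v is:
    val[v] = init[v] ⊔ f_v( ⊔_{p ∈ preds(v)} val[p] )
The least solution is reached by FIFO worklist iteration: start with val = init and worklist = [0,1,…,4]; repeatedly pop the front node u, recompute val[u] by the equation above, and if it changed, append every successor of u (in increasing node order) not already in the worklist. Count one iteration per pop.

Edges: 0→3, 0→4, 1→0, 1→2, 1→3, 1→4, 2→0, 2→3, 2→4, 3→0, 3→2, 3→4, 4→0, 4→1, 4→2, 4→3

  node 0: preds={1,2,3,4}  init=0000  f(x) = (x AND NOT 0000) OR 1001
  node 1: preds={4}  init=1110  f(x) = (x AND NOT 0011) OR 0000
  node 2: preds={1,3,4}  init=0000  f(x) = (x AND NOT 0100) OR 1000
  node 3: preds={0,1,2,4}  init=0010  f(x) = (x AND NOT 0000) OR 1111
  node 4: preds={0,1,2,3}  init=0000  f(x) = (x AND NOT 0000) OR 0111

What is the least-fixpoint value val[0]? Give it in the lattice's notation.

Iteration log — 11 steps:
  step 1. node 0  ⊔preds=1110  new=1111  old=0000  +wl: 
  step 2. node 1  ⊔preds=0000  new=1110  stable
  step 3. node 2  ⊔preds=1110  new=1010  old=0000  +wl: 0
  step 4. node 3  ⊔preds=1111  new=1111  old=0010  +wl: 2
  step 5. node 4  ⊔preds=1111  new=1111  old=0000  +wl: 1,3
  step 6. node 0  ⊔preds=1111  new=1111  stable
  step 7. node 2  ⊔preds=1111  new=1011  old=1010  +wl: 0,4
  step 8. node 1  ⊔preds=1111  new=1110  stable
  step 9. node 3  ⊔preds=1111  new=1111  stable
  step 10. node 0  ⊔preds=1111  new=1111  stable
  step 11. node 4  ⊔preds=1111  new=1111  stable

Least fixpoint reached:
  node 0: 1111
  node 1: 1110
  node 2: 1011
  node 3: 1111
  node 4: 1111

1111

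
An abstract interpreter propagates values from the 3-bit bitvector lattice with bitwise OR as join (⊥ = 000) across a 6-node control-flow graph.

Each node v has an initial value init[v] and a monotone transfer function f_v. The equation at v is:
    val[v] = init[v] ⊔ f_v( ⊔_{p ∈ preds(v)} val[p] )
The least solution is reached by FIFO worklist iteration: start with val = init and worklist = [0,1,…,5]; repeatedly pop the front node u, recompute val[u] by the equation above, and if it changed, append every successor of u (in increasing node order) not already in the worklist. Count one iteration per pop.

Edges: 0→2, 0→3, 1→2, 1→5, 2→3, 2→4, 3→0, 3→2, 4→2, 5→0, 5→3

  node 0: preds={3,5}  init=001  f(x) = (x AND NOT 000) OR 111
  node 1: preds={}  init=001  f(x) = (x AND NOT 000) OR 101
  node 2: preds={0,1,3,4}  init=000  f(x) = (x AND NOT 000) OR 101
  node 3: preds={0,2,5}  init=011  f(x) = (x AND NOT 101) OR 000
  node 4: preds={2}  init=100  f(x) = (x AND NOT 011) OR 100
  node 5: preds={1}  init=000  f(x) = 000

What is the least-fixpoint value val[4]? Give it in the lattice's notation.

100

Worklist (6 pops):
  #1 pop 0: in=011 → 111 (was 001); enqueue []
  #2 pop 1: in=000 → 101 (was 001); enqueue []
  #3 pop 2: in=111 → 111 (was 000); enqueue []
  #4 pop 3: in=111 → 011 (no change)
  #5 pop 4: in=111 → 100 (no change)
  #6 pop 5: in=101 → 000 (no change)

Fixpoint:
  val[0] = 111
  val[1] = 101
  val[2] = 111
  val[3] = 011
  val[4] = 100
  val[5] = 000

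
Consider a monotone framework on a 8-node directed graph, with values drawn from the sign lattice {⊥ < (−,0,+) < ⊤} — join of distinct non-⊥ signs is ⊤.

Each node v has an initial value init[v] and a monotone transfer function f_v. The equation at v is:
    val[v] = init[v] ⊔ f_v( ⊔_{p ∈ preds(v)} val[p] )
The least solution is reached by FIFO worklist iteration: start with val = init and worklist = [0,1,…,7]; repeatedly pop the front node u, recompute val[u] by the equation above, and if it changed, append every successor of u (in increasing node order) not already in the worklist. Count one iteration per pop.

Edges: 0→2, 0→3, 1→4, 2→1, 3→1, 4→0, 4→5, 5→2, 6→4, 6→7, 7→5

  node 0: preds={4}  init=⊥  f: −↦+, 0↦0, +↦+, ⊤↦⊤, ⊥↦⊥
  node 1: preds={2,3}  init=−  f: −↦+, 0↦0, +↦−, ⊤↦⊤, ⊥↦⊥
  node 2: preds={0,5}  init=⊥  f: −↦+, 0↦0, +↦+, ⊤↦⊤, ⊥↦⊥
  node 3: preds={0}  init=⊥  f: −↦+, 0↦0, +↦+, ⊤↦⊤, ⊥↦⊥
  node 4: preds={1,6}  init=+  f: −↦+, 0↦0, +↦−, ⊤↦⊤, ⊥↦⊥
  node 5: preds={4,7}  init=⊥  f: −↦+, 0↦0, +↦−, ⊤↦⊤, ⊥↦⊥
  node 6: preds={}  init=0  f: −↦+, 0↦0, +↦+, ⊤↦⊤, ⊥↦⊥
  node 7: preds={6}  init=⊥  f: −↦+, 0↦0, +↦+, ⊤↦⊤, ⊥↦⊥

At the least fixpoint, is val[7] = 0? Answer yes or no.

Iteration log — 15 steps:
  step 1. node 0  ⊔preds=+  new=+  old=⊥  +wl: 
  step 2. node 1  ⊔preds=⊥  new=−  stable
  step 3. node 2  ⊔preds=+  new=+  old=⊥  +wl: 1
  step 4. node 3  ⊔preds=+  new=+  old=⊥  +wl: 
  step 5. node 4  ⊔preds=⊤  new=⊤  old=+  +wl: 0
  step 6. node 5  ⊔preds=⊤  new=⊤  old=⊥  +wl: 2
  step 7. node 6  ⊔preds=⊥  new=0  stable
  step 8. node 7  ⊔preds=0  new=0  old=⊥  +wl: 5
  step 9. node 1  ⊔preds=+  new=−  stable
  step 10. node 0  ⊔preds=⊤  new=⊤  old=+  +wl: 3
  step 11. node 2  ⊔preds=⊤  new=⊤  old=+  +wl: 1
  step 12. node 5  ⊔preds=⊤  new=⊤  stable
  step 13. node 3  ⊔preds=⊤  new=⊤  old=+  +wl: 
  step 14. node 1  ⊔preds=⊤  new=⊤  old=−  +wl: 4
  step 15. node 4  ⊔preds=⊤  new=⊤  stable

Least fixpoint reached:
  node 0: ⊤
  node 1: ⊤
  node 2: ⊤
  node 3: ⊤
  node 4: ⊤
  node 5: ⊤
  node 6: 0
  node 7: 0

yes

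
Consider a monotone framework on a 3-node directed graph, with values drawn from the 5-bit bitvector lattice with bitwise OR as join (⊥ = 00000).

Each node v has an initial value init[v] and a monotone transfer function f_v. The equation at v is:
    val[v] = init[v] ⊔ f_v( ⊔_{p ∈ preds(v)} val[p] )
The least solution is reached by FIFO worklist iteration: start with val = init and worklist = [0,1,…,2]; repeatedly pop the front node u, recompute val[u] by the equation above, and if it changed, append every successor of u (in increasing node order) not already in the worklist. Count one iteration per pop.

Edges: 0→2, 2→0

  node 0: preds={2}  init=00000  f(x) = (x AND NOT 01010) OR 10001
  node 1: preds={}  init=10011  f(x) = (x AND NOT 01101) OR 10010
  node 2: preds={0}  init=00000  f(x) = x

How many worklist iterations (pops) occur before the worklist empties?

4

Iteration log — 4 steps:
  step 1. node 0  ⊔preds=00000  new=10001  old=00000  +wl: 
  step 2. node 1  ⊔preds=00000  new=10011  stable
  step 3. node 2  ⊔preds=10001  new=10001  old=00000  +wl: 0
  step 4. node 0  ⊔preds=10001  new=10001  stable

Least fixpoint reached:
  node 0: 10001
  node 1: 10011
  node 2: 10001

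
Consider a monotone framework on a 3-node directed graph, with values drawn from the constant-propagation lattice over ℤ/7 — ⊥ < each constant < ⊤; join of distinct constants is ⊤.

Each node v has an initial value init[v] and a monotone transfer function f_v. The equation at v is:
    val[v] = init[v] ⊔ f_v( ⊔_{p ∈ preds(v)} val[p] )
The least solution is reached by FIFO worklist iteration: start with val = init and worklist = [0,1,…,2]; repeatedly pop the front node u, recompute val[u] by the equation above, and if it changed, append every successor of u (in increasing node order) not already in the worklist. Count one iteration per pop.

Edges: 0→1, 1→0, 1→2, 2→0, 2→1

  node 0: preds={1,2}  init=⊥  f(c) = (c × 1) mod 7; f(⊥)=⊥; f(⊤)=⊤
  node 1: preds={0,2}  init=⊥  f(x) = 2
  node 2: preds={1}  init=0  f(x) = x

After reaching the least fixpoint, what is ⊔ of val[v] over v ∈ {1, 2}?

Trace (5 dequeues):
  [1] u=0 | in 0 | out 0 | prev ⊥ | push {}
  [2] u=1 | in 0 | out 2 | prev ⊥ | push {0}
  [3] u=2 | in 2 | out ⊤ | prev 0 | push {1}
  [4] u=0 | in ⊤ | out ⊤ | prev 0 | push {}
  [5] u=1 | in ⊤ | out 2 | ==

Converged values:
  [0] ⊤
  [1] 2
  [2] ⊤

⊤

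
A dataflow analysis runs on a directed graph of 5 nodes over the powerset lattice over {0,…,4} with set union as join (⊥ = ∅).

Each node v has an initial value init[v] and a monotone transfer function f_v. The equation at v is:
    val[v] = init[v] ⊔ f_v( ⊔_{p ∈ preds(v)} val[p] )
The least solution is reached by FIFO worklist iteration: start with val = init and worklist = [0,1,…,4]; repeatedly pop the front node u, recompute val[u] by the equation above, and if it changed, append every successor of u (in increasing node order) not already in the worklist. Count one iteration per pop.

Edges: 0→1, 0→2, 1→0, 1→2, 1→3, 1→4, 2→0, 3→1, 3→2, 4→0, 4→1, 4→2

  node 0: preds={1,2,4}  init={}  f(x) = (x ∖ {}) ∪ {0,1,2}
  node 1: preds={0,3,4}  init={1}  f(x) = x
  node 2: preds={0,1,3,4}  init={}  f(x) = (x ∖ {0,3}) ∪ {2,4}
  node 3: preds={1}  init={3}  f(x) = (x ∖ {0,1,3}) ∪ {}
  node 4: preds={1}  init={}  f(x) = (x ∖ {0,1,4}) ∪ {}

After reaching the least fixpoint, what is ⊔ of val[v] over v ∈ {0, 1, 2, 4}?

{0,1,2,3,4}

Worklist (13 pops):
  #1 pop 0: in={1} → {0,1,2} (was {}); enqueue []
  #2 pop 1: in={0,1,2,3} → {0,1,2,3} (was {1}); enqueue [0]
  #3 pop 2: in={0,1,2,3} → {1,2,4} (was {}); enqueue []
  #4 pop 3: in={0,1,2,3} → {2,3} (was {3}); enqueue [1,2]
  #5 pop 4: in={0,1,2,3} → {2,3} (was {}); enqueue []
  #6 pop 0: in={0,1,2,3,4} → {0,1,2,3,4} (was {0,1,2}); enqueue []
  #7 pop 1: in={0,1,2,3,4} → {0,1,2,3,4} (was {0,1,2,3}); enqueue [0,3,4]
  #8 pop 2: in={0,1,2,3,4} → {1,2,4} (no change)
  #9 pop 0: in={0,1,2,3,4} → {0,1,2,3,4} (no change)
  #10 pop 3: in={0,1,2,3,4} → {2,3,4} (was {2,3}); enqueue [1,2]
  #11 pop 4: in={0,1,2,3,4} → {2,3} (no change)
  #12 pop 1: in={0,1,2,3,4} → {0,1,2,3,4} (no change)
  #13 pop 2: in={0,1,2,3,4} → {1,2,4} (no change)

Fixpoint:
  val[0] = {0,1,2,3,4}
  val[1] = {0,1,2,3,4}
  val[2] = {1,2,4}
  val[3] = {2,3,4}
  val[4] = {2,3}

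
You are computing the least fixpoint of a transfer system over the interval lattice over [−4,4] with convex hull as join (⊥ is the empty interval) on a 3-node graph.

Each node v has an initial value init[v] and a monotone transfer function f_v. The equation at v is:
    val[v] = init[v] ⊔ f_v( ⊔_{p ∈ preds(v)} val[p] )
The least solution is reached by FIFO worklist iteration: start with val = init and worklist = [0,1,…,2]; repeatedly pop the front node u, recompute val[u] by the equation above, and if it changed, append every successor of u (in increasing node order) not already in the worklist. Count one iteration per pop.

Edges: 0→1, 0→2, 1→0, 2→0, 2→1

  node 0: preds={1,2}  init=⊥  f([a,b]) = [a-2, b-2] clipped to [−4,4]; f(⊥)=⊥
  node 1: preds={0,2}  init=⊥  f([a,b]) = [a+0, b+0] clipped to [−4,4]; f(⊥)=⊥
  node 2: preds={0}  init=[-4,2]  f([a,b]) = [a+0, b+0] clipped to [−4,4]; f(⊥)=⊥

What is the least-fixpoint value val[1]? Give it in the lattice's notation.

Worklist (4 pops):
  #1 pop 0: in=[-4,2] → [-4,0] (was ⊥); enqueue []
  #2 pop 1: in=[-4,2] → [-4,2] (was ⊥); enqueue [0]
  #3 pop 2: in=[-4,0] → [-4,2] (no change)
  #4 pop 0: in=[-4,2] → [-4,0] (no change)

Fixpoint:
  val[0] = [-4,0]
  val[1] = [-4,2]
  val[2] = [-4,2]

[-4,2]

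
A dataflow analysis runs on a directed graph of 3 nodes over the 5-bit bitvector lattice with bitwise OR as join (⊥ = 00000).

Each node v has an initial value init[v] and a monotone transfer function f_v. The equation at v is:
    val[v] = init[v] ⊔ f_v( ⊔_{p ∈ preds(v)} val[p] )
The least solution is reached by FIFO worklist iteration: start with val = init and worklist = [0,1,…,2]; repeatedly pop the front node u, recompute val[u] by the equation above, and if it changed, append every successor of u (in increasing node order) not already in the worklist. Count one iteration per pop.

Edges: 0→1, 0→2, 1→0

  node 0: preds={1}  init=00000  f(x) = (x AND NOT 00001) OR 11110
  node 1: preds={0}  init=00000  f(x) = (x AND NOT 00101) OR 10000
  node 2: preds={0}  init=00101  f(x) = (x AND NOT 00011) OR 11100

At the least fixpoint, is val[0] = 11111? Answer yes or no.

no

Trace (4 dequeues):
  [1] u=0 | in 00000 | out 11110 | prev 00000 | push {}
  [2] u=1 | in 11110 | out 11010 | prev 00000 | push {0}
  [3] u=2 | in 11110 | out 11101 | prev 00101 | push {}
  [4] u=0 | in 11010 | out 11110 | ==

Converged values:
  [0] 11110
  [1] 11010
  [2] 11101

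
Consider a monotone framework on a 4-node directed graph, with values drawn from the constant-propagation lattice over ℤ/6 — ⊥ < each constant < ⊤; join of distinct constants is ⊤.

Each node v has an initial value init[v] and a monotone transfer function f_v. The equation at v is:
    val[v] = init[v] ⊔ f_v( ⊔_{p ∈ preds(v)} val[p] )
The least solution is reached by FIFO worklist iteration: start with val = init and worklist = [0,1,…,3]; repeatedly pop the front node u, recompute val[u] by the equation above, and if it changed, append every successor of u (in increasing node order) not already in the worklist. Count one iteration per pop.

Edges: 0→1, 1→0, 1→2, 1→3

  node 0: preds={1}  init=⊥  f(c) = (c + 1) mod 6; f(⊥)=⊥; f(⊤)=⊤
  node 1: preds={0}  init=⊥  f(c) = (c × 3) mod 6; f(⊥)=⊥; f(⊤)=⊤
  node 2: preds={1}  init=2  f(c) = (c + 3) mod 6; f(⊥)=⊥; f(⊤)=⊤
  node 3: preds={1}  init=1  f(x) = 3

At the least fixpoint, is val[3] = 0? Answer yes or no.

no

Trace (4 dequeues):
  [1] u=0 | in ⊥ | out ⊥ | ==
  [2] u=1 | in ⊥ | out ⊥ | ==
  [3] u=2 | in ⊥ | out 2 | ==
  [4] u=3 | in ⊥ | out ⊤ | prev 1 | push {}

Converged values:
  [0] ⊥
  [1] ⊥
  [2] 2
  [3] ⊤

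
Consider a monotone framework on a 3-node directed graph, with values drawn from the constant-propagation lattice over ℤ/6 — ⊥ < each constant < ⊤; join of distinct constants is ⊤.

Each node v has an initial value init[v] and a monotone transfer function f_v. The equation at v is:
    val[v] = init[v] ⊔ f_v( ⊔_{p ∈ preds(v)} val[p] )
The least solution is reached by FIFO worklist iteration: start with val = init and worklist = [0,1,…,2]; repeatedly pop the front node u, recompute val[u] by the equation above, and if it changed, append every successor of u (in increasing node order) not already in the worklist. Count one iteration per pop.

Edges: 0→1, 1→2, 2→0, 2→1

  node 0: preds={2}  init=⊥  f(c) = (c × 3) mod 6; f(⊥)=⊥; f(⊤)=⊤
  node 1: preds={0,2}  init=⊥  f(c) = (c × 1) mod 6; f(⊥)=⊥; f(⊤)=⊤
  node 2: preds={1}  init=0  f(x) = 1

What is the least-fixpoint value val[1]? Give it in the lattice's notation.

⊤

Worklist (6 pops):
  #1 pop 0: in=0 → 0 (was ⊥); enqueue []
  #2 pop 1: in=0 → 0 (was ⊥); enqueue []
  #3 pop 2: in=0 → ⊤ (was 0); enqueue [0,1]
  #4 pop 0: in=⊤ → ⊤ (was 0); enqueue []
  #5 pop 1: in=⊤ → ⊤ (was 0); enqueue [2]
  #6 pop 2: in=⊤ → ⊤ (no change)

Fixpoint:
  val[0] = ⊤
  val[1] = ⊤
  val[2] = ⊤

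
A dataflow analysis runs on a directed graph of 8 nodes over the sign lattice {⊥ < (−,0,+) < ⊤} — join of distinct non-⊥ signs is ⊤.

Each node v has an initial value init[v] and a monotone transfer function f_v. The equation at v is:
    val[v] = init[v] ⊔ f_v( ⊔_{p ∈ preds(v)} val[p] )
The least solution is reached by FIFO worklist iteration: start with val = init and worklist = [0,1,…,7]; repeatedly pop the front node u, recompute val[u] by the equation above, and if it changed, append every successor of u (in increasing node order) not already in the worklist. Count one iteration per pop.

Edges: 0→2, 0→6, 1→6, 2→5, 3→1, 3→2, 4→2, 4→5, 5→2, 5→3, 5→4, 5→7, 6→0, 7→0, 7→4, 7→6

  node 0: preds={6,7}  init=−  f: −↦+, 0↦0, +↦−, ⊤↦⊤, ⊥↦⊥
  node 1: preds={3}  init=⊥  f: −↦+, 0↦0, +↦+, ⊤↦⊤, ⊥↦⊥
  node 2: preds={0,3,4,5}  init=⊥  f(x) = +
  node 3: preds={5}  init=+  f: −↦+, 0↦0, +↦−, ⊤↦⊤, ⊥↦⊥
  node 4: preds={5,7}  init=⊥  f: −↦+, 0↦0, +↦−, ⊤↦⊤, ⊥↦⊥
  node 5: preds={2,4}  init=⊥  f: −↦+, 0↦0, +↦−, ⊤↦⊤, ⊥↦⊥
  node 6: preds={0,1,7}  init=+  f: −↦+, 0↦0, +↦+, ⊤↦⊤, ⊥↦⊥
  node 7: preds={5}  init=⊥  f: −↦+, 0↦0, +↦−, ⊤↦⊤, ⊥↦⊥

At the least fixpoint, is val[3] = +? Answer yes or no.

no

Iteration log — 24 steps:
  step 1. node 0  ⊔preds=+  new=−  stable
  step 2. node 1  ⊔preds=+  new=+  old=⊥  +wl: 
  step 3. node 2  ⊔preds=⊤  new=+  old=⊥  +wl: 
  step 4. node 3  ⊔preds=⊥  new=+  stable
  step 5. node 4  ⊔preds=⊥  new=⊥  stable
  step 6. node 5  ⊔preds=+  new=−  old=⊥  +wl: 2,3,4
  step 7. node 6  ⊔preds=⊤  new=⊤  old=+  +wl: 0
  step 8. node 7  ⊔preds=−  new=+  old=⊥  +wl: 6
  step 9. node 2  ⊔preds=⊤  new=+  stable
  step 10. node 3  ⊔preds=−  new=+  stable
  step 11. node 4  ⊔preds=⊤  new=⊤  old=⊥  +wl: 2,5
  step 12. node 0  ⊔preds=⊤  new=⊤  old=−  +wl: 
  step 13. node 6  ⊔preds=⊤  new=⊤  stable
  step 14. node 2  ⊔preds=⊤  new=+  stable
  step 15. node 5  ⊔preds=⊤  new=⊤  old=−  +wl: 2,3,4,7
  step 16. node 2  ⊔preds=⊤  new=+  stable
  step 17. node 3  ⊔preds=⊤  new=⊤  old=+  +wl: 1,2
  step 18. node 4  ⊔preds=⊤  new=⊤  stable
  step 19. node 7  ⊔preds=⊤  new=⊤  old=+  +wl: 0,4,6
  step 20. node 1  ⊔preds=⊤  new=⊤  old=+  +wl: 
  step 21. node 2  ⊔preds=⊤  new=+  stable
  step 22. node 0  ⊔preds=⊤  new=⊤  stable
  step 23. node 4  ⊔preds=⊤  new=⊤  stable
  step 24. node 6  ⊔preds=⊤  new=⊤  stable

Least fixpoint reached:
  node 0: ⊤
  node 1: ⊤
  node 2: +
  node 3: ⊤
  node 4: ⊤
  node 5: ⊤
  node 6: ⊤
  node 7: ⊤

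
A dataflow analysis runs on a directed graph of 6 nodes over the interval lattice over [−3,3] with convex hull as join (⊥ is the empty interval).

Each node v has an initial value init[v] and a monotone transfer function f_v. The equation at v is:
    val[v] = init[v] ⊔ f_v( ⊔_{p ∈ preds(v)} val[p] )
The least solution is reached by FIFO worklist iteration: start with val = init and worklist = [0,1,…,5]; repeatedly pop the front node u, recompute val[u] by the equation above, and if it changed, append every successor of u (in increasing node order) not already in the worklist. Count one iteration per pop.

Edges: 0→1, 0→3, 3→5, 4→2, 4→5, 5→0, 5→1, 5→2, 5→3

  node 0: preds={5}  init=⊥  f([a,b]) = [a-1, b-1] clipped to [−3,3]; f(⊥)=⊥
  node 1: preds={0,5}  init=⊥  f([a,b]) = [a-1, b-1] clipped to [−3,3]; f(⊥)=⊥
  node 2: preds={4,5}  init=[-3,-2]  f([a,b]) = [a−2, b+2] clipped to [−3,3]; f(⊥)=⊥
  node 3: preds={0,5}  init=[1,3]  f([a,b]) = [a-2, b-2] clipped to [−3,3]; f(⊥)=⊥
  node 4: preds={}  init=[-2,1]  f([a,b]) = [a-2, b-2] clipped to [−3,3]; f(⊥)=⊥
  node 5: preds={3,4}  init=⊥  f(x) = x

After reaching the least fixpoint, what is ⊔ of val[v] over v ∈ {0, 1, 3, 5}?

[-3,3]

Trace (15 dequeues):
  [1] u=0 | in ⊥ | out ⊥ | ==
  [2] u=1 | in ⊥ | out ⊥ | ==
  [3] u=2 | in [-2,1] | out [-3,3] | prev [-3,-2] | push {}
  [4] u=3 | in ⊥ | out [1,3] | ==
  [5] u=4 | in ⊥ | out [-2,1] | ==
  [6] u=5 | in [-2,3] | out [-2,3] | prev ⊥ | push {0,1,2,3}
  [7] u=0 | in [-2,3] | out [-3,2] | prev ⊥ | push {}
  [8] u=1 | in [-3,3] | out [-3,2] | prev ⊥ | push {}
  [9] u=2 | in [-2,3] | out [-3,3] | ==
  [10] u=3 | in [-3,3] | out [-3,3] | prev [1,3] | push {5}
  [11] u=5 | in [-3,3] | out [-3,3] | prev [-2,3] | push {0,1,2,3}
  [12] u=0 | in [-3,3] | out [-3,2] | ==
  [13] u=1 | in [-3,3] | out [-3,2] | ==
  [14] u=2 | in [-3,3] | out [-3,3] | ==
  [15] u=3 | in [-3,3] | out [-3,3] | ==

Converged values:
  [0] [-3,2]
  [1] [-3,2]
  [2] [-3,3]
  [3] [-3,3]
  [4] [-2,1]
  [5] [-3,3]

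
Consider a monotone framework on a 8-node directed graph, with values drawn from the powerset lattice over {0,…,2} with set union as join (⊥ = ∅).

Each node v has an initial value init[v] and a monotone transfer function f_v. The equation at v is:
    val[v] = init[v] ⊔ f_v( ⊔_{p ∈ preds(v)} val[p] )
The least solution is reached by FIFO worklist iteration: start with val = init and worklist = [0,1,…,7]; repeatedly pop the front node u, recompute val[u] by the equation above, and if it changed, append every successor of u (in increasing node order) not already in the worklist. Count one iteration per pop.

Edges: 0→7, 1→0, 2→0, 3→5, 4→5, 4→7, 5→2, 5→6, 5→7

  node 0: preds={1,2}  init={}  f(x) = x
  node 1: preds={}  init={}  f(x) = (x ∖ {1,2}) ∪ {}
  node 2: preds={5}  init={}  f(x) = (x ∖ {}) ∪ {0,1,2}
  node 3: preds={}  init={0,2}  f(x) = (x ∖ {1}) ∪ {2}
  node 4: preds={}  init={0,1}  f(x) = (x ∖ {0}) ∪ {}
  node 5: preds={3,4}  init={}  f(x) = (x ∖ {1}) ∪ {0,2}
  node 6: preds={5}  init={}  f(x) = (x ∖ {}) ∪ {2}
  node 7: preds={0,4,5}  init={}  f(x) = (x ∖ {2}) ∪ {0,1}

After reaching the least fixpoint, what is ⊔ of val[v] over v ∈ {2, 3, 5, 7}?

{0,1,2}

Trace (11 dequeues):
  [1] u=0 | in {} | out {} | ==
  [2] u=1 | in {} | out {} | ==
  [3] u=2 | in {} | out {0,1,2} | prev {} | push {0}
  [4] u=3 | in {} | out {0,2} | ==
  [5] u=4 | in {} | out {0,1} | ==
  [6] u=5 | in {0,1,2} | out {0,2} | prev {} | push {2}
  [7] u=6 | in {0,2} | out {0,2} | prev {} | push {}
  [8] u=7 | in {0,1,2} | out {0,1} | prev {} | push {}
  [9] u=0 | in {0,1,2} | out {0,1,2} | prev {} | push {7}
  [10] u=2 | in {0,2} | out {0,1,2} | ==
  [11] u=7 | in {0,1,2} | out {0,1} | ==

Converged values:
  [0] {0,1,2}
  [1] {}
  [2] {0,1,2}
  [3] {0,2}
  [4] {0,1}
  [5] {0,2}
  [6] {0,2}
  [7] {0,1}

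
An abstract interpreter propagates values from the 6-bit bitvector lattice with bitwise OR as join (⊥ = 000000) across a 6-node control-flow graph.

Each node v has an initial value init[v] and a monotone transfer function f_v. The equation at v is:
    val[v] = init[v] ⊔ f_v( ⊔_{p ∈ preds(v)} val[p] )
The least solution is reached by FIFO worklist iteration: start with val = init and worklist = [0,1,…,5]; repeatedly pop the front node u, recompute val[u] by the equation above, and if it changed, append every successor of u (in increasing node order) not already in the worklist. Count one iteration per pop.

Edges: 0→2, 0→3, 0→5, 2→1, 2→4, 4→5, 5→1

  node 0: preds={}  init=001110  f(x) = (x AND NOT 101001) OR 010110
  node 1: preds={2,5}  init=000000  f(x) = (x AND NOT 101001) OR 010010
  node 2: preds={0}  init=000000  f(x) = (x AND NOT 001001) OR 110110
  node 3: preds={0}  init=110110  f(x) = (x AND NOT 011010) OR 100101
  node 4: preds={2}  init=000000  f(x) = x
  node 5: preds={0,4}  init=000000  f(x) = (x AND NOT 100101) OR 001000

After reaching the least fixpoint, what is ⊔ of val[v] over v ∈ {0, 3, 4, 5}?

111111

Iteration log — 7 steps:
  step 1. node 0  ⊔preds=000000  new=011110  old=001110  +wl: 
  step 2. node 1  ⊔preds=000000  new=010010  old=000000  +wl: 
  step 3. node 2  ⊔preds=011110  new=110110  old=000000  +wl: 1
  step 4. node 3  ⊔preds=011110  new=110111  old=110110  +wl: 
  step 5. node 4  ⊔preds=110110  new=110110  old=000000  +wl: 
  step 6. node 5  ⊔preds=111110  new=011010  old=000000  +wl: 
  step 7. node 1  ⊔preds=111110  new=010110  old=010010  +wl: 

Least fixpoint reached:
  node 0: 011110
  node 1: 010110
  node 2: 110110
  node 3: 110111
  node 4: 110110
  node 5: 011010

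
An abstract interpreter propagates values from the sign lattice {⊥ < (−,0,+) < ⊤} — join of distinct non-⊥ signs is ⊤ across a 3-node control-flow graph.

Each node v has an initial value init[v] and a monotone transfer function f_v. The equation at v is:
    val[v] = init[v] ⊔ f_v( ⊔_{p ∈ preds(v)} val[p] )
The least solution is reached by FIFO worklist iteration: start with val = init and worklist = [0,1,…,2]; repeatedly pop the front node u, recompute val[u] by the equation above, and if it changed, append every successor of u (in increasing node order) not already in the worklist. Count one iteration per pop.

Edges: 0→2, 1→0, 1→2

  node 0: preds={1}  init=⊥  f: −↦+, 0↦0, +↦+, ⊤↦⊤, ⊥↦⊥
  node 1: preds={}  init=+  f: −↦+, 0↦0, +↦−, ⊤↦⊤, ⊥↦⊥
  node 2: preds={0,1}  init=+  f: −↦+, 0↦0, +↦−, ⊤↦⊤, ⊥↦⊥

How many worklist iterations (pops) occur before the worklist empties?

3

Worklist (3 pops):
  #1 pop 0: in=+ → + (was ⊥); enqueue []
  #2 pop 1: in=⊥ → + (no change)
  #3 pop 2: in=+ → ⊤ (was +); enqueue []

Fixpoint:
  val[0] = +
  val[1] = +
  val[2] = ⊤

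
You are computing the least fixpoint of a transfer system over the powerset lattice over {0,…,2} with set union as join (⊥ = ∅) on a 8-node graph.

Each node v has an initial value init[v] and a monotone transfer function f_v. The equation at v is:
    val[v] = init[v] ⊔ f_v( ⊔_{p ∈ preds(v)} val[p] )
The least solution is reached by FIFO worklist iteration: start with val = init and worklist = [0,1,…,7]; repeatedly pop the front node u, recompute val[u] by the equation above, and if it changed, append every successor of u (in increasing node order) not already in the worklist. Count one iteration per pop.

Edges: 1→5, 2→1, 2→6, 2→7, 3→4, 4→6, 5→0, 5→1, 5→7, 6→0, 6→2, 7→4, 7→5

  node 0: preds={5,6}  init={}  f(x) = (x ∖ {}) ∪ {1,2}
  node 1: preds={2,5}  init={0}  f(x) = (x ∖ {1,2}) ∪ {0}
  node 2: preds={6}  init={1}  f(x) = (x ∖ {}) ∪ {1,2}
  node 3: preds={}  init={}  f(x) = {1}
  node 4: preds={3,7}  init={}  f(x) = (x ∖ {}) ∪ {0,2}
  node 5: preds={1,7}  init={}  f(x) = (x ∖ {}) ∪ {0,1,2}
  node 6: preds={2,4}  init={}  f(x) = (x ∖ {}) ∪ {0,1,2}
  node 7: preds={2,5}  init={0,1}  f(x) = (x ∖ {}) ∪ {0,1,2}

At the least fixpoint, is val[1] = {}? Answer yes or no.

no

Worklist (16 pops):
  #1 pop 0: in={} → {1,2} (was {}); enqueue []
  #2 pop 1: in={1} → {0} (no change)
  #3 pop 2: in={} → {1,2} (was {1}); enqueue [1]
  #4 pop 3: in={} → {1} (was {}); enqueue []
  #5 pop 4: in={0,1} → {0,1,2} (was {}); enqueue []
  #6 pop 5: in={0,1} → {0,1,2} (was {}); enqueue [0]
  #7 pop 6: in={0,1,2} → {0,1,2} (was {}); enqueue [2]
  #8 pop 7: in={0,1,2} → {0,1,2} (was {0,1}); enqueue [4,5]
  #9 pop 1: in={0,1,2} → {0} (no change)
  #10 pop 0: in={0,1,2} → {0,1,2} (was {1,2}); enqueue []
  #11 pop 2: in={0,1,2} → {0,1,2} (was {1,2}); enqueue [1,6,7]
  #12 pop 4: in={0,1,2} → {0,1,2} (no change)
  #13 pop 5: in={0,1,2} → {0,1,2} (no change)
  #14 pop 1: in={0,1,2} → {0} (no change)
  #15 pop 6: in={0,1,2} → {0,1,2} (no change)
  #16 pop 7: in={0,1,2} → {0,1,2} (no change)

Fixpoint:
  val[0] = {0,1,2}
  val[1] = {0}
  val[2] = {0,1,2}
  val[3] = {1}
  val[4] = {0,1,2}
  val[5] = {0,1,2}
  val[6] = {0,1,2}
  val[7] = {0,1,2}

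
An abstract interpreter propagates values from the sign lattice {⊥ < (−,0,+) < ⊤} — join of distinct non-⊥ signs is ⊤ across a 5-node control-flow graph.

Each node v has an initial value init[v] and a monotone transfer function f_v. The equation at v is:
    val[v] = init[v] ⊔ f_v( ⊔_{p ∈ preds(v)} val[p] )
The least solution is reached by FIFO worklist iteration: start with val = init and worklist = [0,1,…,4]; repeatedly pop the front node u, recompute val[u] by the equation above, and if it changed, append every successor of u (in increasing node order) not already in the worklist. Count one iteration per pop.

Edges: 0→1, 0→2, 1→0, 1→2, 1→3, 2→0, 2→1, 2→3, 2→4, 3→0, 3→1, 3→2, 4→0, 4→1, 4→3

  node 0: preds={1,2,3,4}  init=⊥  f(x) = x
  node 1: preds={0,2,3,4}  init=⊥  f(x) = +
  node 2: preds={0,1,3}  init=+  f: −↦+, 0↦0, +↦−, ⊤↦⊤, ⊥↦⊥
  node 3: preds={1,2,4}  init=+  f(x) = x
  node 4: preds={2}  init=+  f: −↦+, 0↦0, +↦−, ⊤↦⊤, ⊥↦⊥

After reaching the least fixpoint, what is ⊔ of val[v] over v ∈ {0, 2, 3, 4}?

⊤

Worklist (9 pops):
  #1 pop 0: in=+ → + (was ⊥); enqueue []
  #2 pop 1: in=+ → + (was ⊥); enqueue [0]
  #3 pop 2: in=+ → ⊤ (was +); enqueue [1]
  #4 pop 3: in=⊤ → ⊤ (was +); enqueue [2]
  #5 pop 4: in=⊤ → ⊤ (was +); enqueue [3]
  #6 pop 0: in=⊤ → ⊤ (was +); enqueue []
  #7 pop 1: in=⊤ → + (no change)
  #8 pop 2: in=⊤ → ⊤ (no change)
  #9 pop 3: in=⊤ → ⊤ (no change)

Fixpoint:
  val[0] = ⊤
  val[1] = +
  val[2] = ⊤
  val[3] = ⊤
  val[4] = ⊤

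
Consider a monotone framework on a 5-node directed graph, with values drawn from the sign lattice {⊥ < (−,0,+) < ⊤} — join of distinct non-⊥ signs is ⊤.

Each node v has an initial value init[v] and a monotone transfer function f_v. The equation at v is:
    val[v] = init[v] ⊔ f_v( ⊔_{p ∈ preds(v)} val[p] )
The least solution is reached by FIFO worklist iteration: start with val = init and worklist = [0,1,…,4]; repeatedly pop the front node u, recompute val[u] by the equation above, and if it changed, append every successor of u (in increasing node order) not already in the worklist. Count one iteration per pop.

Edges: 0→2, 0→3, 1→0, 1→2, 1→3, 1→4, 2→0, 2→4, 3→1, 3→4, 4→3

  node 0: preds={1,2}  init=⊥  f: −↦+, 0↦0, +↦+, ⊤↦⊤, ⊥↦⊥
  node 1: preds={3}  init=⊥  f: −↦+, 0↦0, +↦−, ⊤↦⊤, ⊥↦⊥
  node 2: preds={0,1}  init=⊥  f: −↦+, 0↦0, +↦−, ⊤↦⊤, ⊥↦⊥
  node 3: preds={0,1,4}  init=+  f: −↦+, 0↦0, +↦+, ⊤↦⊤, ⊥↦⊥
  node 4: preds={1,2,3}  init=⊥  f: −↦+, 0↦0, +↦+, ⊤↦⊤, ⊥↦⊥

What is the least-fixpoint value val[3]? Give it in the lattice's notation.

⊤

Worklist (13 pops):
  #1 pop 0: in=⊥ → ⊥ (no change)
  #2 pop 1: in=+ → − (was ⊥); enqueue [0]
  #3 pop 2: in=− → + (was ⊥); enqueue []
  #4 pop 3: in=− → + (no change)
  #5 pop 4: in=⊤ → ⊤ (was ⊥); enqueue [3]
  #6 pop 0: in=⊤ → ⊤ (was ⊥); enqueue [2]
  #7 pop 3: in=⊤ → ⊤ (was +); enqueue [1,4]
  #8 pop 2: in=⊤ → ⊤ (was +); enqueue [0]
  #9 pop 1: in=⊤ → ⊤ (was −); enqueue [2,3]
  #10 pop 4: in=⊤ → ⊤ (no change)
  #11 pop 0: in=⊤ → ⊤ (no change)
  #12 pop 2: in=⊤ → ⊤ (no change)
  #13 pop 3: in=⊤ → ⊤ (no change)

Fixpoint:
  val[0] = ⊤
  val[1] = ⊤
  val[2] = ⊤
  val[3] = ⊤
  val[4] = ⊤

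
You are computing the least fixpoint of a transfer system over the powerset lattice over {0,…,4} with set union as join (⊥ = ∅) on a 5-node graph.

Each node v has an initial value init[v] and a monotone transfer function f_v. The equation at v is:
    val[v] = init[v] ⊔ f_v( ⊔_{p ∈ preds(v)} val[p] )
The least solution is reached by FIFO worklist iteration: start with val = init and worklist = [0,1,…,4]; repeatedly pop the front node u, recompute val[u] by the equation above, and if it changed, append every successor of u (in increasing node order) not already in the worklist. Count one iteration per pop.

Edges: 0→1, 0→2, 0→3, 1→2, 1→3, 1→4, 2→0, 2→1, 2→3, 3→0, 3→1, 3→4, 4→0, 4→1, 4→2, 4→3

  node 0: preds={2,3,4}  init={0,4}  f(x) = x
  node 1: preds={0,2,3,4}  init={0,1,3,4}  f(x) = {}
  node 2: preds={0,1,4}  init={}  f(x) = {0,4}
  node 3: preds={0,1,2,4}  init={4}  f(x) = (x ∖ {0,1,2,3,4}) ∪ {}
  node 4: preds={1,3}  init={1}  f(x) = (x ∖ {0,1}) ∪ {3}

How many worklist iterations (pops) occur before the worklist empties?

9

Iteration log — 9 steps:
  step 1. node 0  ⊔preds={1,4}  new={0,1,4}  old={0,4}  +wl: 
  step 2. node 1  ⊔preds={0,1,4}  new={0,1,3,4}  stable
  step 3. node 2  ⊔preds={0,1,3,4}  new={0,4}  old={}  +wl: 0,1
  step 4. node 3  ⊔preds={0,1,3,4}  new={4}  stable
  step 5. node 4  ⊔preds={0,1,3,4}  new={1,3,4}  old={1}  +wl: 2,3
  step 6. node 0  ⊔preds={0,1,3,4}  new={0,1,3,4}  old={0,1,4}  +wl: 
  step 7. node 1  ⊔preds={0,1,3,4}  new={0,1,3,4}  stable
  step 8. node 2  ⊔preds={0,1,3,4}  new={0,4}  stable
  step 9. node 3  ⊔preds={0,1,3,4}  new={4}  stable

Least fixpoint reached:
  node 0: {0,1,3,4}
  node 1: {0,1,3,4}
  node 2: {0,4}
  node 3: {4}
  node 4: {1,3,4}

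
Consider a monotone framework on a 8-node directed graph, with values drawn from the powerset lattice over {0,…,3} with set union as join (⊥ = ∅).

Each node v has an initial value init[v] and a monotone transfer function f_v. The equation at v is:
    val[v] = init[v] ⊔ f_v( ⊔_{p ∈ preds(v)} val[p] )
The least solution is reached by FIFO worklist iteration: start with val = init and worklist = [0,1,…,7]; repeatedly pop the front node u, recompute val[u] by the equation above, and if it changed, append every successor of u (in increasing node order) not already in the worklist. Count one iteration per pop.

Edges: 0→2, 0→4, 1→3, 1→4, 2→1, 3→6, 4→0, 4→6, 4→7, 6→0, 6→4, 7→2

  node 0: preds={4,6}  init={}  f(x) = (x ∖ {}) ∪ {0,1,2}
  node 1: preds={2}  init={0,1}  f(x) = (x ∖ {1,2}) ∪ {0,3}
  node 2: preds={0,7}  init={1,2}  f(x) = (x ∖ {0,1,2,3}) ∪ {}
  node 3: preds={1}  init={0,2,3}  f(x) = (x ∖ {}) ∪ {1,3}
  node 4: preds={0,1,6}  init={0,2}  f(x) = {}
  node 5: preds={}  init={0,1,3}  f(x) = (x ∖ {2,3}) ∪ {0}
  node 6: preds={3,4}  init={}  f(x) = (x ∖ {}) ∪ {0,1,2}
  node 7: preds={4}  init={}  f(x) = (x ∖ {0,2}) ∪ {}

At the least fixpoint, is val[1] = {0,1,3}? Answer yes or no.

Iteration log — 11 steps:
  step 1. node 0  ⊔preds={0,2}  new={0,1,2}  old={}  +wl: 
  step 2. node 1  ⊔preds={1,2}  new={0,1,3}  old={0,1}  +wl: 
  step 3. node 2  ⊔preds={0,1,2}  new={1,2}  stable
  step 4. node 3  ⊔preds={0,1,3}  new={0,1,2,3}  old={0,2,3}  +wl: 
  step 5. node 4  ⊔preds={0,1,2,3}  new={0,2}  stable
  step 6. node 5  ⊔preds={}  new={0,1,3}  stable
  step 7. node 6  ⊔preds={0,1,2,3}  new={0,1,2,3}  old={}  +wl: 0,4
  step 8. node 7  ⊔preds={0,2}  new={}  stable
  step 9. node 0  ⊔preds={0,1,2,3}  new={0,1,2,3}  old={0,1,2}  +wl: 2
  step 10. node 4  ⊔preds={0,1,2,3}  new={0,2}  stable
  step 11. node 2  ⊔preds={0,1,2,3}  new={1,2}  stable

Least fixpoint reached:
  node 0: {0,1,2,3}
  node 1: {0,1,3}
  node 2: {1,2}
  node 3: {0,1,2,3}
  node 4: {0,2}
  node 5: {0,1,3}
  node 6: {0,1,2,3}
  node 7: {}

yes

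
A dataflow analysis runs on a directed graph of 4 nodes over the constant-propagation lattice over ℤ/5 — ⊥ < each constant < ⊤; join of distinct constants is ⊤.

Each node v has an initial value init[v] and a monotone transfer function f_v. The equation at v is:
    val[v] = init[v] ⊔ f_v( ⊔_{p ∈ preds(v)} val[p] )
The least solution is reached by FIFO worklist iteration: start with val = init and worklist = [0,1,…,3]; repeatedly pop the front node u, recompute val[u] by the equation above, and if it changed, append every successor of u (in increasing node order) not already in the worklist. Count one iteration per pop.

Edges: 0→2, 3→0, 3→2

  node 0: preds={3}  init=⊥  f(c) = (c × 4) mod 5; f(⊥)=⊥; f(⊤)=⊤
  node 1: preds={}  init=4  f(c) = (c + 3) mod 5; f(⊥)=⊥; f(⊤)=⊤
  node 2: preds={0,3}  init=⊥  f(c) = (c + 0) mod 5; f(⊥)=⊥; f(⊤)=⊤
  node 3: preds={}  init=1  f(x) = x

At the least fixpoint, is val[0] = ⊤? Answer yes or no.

Iteration log — 4 steps:
  step 1. node 0  ⊔preds=1  new=4  old=⊥  +wl: 
  step 2. node 1  ⊔preds=⊥  new=4  stable
  step 3. node 2  ⊔preds=⊤  new=⊤  old=⊥  +wl: 
  step 4. node 3  ⊔preds=⊥  new=1  stable

Least fixpoint reached:
  node 0: 4
  node 1: 4
  node 2: ⊤
  node 3: 1

no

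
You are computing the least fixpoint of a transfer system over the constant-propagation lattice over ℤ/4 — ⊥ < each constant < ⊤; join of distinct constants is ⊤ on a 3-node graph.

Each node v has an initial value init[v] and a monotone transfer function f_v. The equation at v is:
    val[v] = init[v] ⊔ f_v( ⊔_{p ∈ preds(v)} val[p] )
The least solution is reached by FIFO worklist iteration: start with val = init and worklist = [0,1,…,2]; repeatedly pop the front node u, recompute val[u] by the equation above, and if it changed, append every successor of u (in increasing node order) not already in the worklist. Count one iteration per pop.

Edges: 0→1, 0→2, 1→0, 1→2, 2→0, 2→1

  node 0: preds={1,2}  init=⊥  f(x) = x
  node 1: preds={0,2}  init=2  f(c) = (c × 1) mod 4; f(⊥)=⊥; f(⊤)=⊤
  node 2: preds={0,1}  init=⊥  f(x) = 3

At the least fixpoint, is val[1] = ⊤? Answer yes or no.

Worklist (7 pops):
  #1 pop 0: in=2 → 2 (was ⊥); enqueue []
  #2 pop 1: in=2 → 2 (no change)
  #3 pop 2: in=2 → 3 (was ⊥); enqueue [0,1]
  #4 pop 0: in=⊤ → ⊤ (was 2); enqueue [2]
  #5 pop 1: in=⊤ → ⊤ (was 2); enqueue [0]
  #6 pop 2: in=⊤ → 3 (no change)
  #7 pop 0: in=⊤ → ⊤ (no change)

Fixpoint:
  val[0] = ⊤
  val[1] = ⊤
  val[2] = 3

yes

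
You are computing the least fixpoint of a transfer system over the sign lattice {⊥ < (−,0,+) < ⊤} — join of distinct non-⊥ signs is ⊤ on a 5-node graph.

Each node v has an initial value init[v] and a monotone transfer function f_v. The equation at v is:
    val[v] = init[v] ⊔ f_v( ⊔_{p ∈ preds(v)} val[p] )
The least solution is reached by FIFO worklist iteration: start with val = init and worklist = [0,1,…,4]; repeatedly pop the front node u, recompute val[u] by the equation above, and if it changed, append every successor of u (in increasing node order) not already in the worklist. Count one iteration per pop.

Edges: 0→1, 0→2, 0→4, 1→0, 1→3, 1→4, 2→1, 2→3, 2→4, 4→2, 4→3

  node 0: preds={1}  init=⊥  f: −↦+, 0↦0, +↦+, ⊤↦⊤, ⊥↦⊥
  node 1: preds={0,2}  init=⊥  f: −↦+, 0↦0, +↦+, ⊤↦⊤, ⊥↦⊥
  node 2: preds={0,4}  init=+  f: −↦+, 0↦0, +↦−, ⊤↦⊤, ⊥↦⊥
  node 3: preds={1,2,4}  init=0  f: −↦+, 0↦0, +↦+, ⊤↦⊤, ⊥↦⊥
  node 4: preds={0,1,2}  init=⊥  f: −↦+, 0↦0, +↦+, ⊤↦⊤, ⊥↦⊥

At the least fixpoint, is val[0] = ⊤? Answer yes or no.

Trace (15 dequeues):
  [1] u=0 | in ⊥ | out ⊥ | ==
  [2] u=1 | in + | out + | prev ⊥ | push {0}
  [3] u=2 | in ⊥ | out + | ==
  [4] u=3 | in + | out ⊤ | prev 0 | push {}
  [5] u=4 | in + | out + | prev ⊥ | push {2,3}
  [6] u=0 | in + | out + | prev ⊥ | push {1,4}
  [7] u=2 | in + | out ⊤ | prev + | push {}
  [8] u=3 | in ⊤ | out ⊤ | ==
  [9] u=1 | in ⊤ | out ⊤ | prev + | push {0,3}
  [10] u=4 | in ⊤ | out ⊤ | prev + | push {2}
  [11] u=0 | in ⊤ | out ⊤ | prev + | push {1,4}
  [12] u=3 | in ⊤ | out ⊤ | ==
  [13] u=2 | in ⊤ | out ⊤ | ==
  [14] u=1 | in ⊤ | out ⊤ | ==
  [15] u=4 | in ⊤ | out ⊤ | ==

Converged values:
  [0] ⊤
  [1] ⊤
  [2] ⊤
  [3] ⊤
  [4] ⊤

yes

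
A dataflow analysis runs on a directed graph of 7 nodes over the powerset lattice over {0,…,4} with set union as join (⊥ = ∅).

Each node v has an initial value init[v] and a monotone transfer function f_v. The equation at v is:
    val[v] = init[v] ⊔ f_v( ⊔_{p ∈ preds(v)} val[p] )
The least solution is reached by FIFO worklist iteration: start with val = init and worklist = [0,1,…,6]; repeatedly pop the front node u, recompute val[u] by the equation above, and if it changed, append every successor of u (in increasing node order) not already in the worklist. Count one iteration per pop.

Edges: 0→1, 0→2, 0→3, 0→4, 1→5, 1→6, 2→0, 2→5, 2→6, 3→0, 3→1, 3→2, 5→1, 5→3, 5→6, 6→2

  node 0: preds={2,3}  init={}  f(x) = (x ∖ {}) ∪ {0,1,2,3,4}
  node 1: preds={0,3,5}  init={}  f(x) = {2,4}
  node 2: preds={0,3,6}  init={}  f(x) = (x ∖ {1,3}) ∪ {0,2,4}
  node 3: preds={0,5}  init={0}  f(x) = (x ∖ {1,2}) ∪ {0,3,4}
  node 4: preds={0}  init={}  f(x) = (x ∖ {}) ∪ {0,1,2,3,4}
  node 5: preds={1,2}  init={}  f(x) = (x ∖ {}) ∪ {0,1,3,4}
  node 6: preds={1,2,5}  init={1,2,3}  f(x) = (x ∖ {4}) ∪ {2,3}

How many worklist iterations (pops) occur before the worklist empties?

11

Worklist (11 pops):
  #1 pop 0: in={0} → {0,1,2,3,4} (was {}); enqueue []
  #2 pop 1: in={0,1,2,3,4} → {2,4} (was {}); enqueue []
  #3 pop 2: in={0,1,2,3,4} → {0,2,4} (was {}); enqueue [0]
  #4 pop 3: in={0,1,2,3,4} → {0,3,4} (was {0}); enqueue [1,2]
  #5 pop 4: in={0,1,2,3,4} → {0,1,2,3,4} (was {}); enqueue []
  #6 pop 5: in={0,2,4} → {0,1,2,3,4} (was {}); enqueue [3]
  #7 pop 6: in={0,1,2,3,4} → {0,1,2,3} (was {1,2,3}); enqueue []
  #8 pop 0: in={0,2,3,4} → {0,1,2,3,4} (no change)
  #9 pop 1: in={0,1,2,3,4} → {2,4} (no change)
  #10 pop 2: in={0,1,2,3,4} → {0,2,4} (no change)
  #11 pop 3: in={0,1,2,3,4} → {0,3,4} (no change)

Fixpoint:
  val[0] = {0,1,2,3,4}
  val[1] = {2,4}
  val[2] = {0,2,4}
  val[3] = {0,3,4}
  val[4] = {0,1,2,3,4}
  val[5] = {0,1,2,3,4}
  val[6] = {0,1,2,3}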